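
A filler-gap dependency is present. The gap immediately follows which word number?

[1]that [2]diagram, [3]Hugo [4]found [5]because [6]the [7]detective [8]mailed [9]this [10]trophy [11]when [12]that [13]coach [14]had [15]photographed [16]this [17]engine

The displaced element is "that diagram" (word 2).
It functions as the direct object of "found", so the gap sits immediately after word 4 ("found").
Base order: Hugo found that diagram because the detective mailed this trophy when that coach had photographed this engine.

4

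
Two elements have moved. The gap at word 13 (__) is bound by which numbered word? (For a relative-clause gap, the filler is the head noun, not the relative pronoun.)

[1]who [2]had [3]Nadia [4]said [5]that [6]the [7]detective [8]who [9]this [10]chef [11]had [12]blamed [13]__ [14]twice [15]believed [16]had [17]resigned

7

The marked gap is inside the relative clause, the direct object of "blamed".
Its filler is the head noun "detective" (via "who"), at word 7.
(The other dependency links word 1 to a gap after word 15.)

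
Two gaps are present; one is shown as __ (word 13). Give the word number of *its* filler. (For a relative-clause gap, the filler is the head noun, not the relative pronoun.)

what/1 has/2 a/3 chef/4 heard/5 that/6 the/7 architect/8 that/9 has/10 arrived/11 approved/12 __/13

1

The marked gap is the direct object of "approved".
Its filler is the fronted wh-phrase "what", at word 1.
(The other dependency links word 8 to a gap after word 9.)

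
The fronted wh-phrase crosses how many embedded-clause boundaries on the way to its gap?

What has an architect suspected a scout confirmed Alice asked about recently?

"what" is extracted from the PP object of "asked".
Boundaries crossed, outermost first: [Ø], [Ø] — 2 in total.

2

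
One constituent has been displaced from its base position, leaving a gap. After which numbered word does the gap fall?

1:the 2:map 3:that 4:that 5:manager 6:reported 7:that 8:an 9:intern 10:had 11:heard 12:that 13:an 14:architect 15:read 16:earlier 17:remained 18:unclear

15

The displaced element is "the map" (word 2).
It is linked across 2 clause boundaries (that → that).
It functions as the direct object of "read", so the gap sits immediately after word 15 ("read").
Base order: That manager reported that an intern had heard that an architect read the map earlier.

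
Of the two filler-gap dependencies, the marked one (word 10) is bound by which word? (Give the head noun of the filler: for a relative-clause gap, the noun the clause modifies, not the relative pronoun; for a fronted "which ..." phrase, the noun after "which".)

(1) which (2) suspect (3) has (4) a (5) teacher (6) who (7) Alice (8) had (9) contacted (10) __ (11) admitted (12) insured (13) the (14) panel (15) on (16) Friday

5

The marked gap is inside the relative clause, the direct object of "contacted".
Its filler is the head noun "teacher" (via "who"), at word 5.
(The other dependency links word 2 to a gap after word 11.)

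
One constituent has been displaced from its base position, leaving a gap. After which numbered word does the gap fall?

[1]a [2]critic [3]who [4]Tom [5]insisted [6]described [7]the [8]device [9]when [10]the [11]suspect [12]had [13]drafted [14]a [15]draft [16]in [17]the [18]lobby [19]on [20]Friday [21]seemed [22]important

5

The displaced element is "a critic" (word 2).
It is linked across 1 clause boundary (Ø).
It functions as the subject of "described", so the gap sits immediately after word 5 ("insisted").
Base order: Tom insisted that a critic described the device when the suspect had drafted a draft in the lobby on Friday.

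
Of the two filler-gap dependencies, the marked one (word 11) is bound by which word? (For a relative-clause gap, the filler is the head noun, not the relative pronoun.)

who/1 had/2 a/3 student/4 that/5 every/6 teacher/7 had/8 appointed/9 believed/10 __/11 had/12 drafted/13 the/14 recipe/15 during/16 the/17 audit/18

The marked gap is the subject of "drafted".
Its filler is the fronted wh-phrase "who", at word 1.
(The other dependency links word 4 to a gap after word 9.)

1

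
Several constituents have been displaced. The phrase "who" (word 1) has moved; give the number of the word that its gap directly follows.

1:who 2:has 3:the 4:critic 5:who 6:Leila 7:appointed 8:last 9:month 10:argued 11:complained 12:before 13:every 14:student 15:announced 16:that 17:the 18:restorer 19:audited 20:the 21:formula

10

The displaced element is "who" (word 1).
It is linked across 1 clause boundary (Ø).
It functions as the subject of "complained", so the gap sits immediately after word 10 ("argued").
Base order: The critic who Leila appointed last month has argued that who complained before every student announced that the restorer audited the formula.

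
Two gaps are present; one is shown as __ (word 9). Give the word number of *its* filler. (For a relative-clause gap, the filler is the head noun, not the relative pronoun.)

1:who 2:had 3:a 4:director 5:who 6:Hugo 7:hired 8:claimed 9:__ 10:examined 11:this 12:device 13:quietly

The marked gap is the subject of "examined".
Its filler is the fronted wh-phrase "who", at word 1.
(The other dependency links word 4 to a gap after word 7.)

1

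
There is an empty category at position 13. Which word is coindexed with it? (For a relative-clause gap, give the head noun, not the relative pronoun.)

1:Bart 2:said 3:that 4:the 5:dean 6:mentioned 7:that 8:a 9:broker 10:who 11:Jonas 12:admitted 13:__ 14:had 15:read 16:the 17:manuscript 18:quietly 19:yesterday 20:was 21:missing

The gap at 13 is the subject of "read", inside a relative clause.
The relative pronoun is "who" (word 10); it is bound by the head noun immediately before it.
Its filler is the head noun "broker", at word 9.

9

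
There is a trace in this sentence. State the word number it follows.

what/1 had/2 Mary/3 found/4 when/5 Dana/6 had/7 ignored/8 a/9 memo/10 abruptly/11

The displaced element is "what" (word 1).
It functions as the direct object of "found", so the gap sits immediately after word 4 ("found").
Base order: Mary had found what when Dana had ignored a memo abruptly.

4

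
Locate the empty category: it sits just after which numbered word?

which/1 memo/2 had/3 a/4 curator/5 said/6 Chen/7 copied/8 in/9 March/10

The displaced element is "which memo" (word 2).
It is linked across 1 clause boundary (Ø).
It functions as the direct object of "copied", so the gap sits immediately after word 8 ("copied").
Base order: A curator had said Chen copied which memo in March.

8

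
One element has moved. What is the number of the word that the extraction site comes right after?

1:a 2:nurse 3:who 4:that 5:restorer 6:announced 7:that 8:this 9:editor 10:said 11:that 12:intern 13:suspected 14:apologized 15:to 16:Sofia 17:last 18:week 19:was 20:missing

The displaced element is "a nurse" (word 2).
It is linked across 3 clause boundaries (that → Ø → Ø).
It functions as the subject of "apologized", so the gap sits immediately after word 13 ("suspected").
Base order: That restorer announced that this editor said that intern suspected that a nurse apologized to Sofia last week.

13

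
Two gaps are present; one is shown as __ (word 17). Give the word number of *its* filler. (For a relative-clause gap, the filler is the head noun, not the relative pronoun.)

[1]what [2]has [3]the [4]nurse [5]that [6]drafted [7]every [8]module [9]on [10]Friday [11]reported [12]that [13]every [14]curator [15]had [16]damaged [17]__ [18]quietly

1

The marked gap is the direct object of "damaged".
Its filler is the fronted wh-phrase "what", at word 1.
(The other dependency links word 4 to a gap after word 5.)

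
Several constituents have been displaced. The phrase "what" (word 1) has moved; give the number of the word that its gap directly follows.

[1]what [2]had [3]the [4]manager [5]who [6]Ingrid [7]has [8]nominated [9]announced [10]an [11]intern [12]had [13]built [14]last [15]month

13

The displaced element is "what" (word 1).
It is linked across 1 clause boundary (Ø).
It functions as the direct object of "built", so the gap sits immediately after word 13 ("built").
Base order: The manager who Ingrid has nominated had announced an intern had built what last month.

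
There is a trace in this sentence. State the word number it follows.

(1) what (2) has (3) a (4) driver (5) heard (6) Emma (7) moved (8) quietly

7

The displaced element is "what" (word 1).
It is linked across 1 clause boundary (Ø).
It functions as the direct object of "moved", so the gap sits immediately after word 7 ("moved").
Base order: A driver has heard Emma moved what quietly.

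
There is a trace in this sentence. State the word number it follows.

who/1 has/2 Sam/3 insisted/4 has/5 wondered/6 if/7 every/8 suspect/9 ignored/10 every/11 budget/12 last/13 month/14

The displaced element is "who" (word 1).
It is linked across 1 clause boundary (Ø).
It functions as the subject of "wondered", so the gap sits immediately after word 4 ("insisted").
Base order: Sam has insisted that who has wondered if every suspect ignored every budget last month.

4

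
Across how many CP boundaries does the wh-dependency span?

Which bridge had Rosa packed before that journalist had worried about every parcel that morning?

0

"which bridge" originates inside the matrix clause — no clause boundary is crossed.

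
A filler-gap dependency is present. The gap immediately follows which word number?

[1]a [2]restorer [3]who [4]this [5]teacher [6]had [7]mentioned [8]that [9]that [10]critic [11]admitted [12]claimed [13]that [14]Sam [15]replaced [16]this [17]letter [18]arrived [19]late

11

The displaced element is "a restorer" (word 2).
It is linked across 2 clause boundaries (that → Ø).
It functions as the subject of "claimed", so the gap sits immediately after word 11 ("admitted").
Base order: This teacher had mentioned that that critic admitted that a restorer claimed that Sam replaced this letter.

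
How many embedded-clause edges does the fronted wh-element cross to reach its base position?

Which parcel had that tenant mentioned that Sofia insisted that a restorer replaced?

"which parcel" is extracted from the object of "replaced".
Boundaries crossed, outermost first: [that], [that] — 2 in total.

2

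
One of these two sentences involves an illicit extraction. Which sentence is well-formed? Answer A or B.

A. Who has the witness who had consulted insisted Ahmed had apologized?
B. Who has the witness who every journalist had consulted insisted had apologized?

In A, the wh-phrase is extracted from inside a complex-NP island (relative clause) (introduced by "who"), which blocks movement.
In B, the extraction path crosses only that-complement boundaries, which are transparent.
So B is grammatical.

B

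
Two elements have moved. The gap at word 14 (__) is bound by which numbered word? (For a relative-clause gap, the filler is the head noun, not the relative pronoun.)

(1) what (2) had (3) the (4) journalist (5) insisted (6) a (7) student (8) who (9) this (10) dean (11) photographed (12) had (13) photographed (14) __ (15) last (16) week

1

The marked gap is the direct object of "photographed".
Its filler is the fronted wh-phrase "what", at word 1.
(The other dependency links word 7 to a gap after word 11.)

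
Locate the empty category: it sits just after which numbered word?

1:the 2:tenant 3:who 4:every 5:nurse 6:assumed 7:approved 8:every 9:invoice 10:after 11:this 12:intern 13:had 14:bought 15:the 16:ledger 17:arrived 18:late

The displaced element is "the tenant" (word 2).
It is linked across 1 clause boundary (Ø).
It functions as the subject of "approved", so the gap sits immediately after word 6 ("assumed").
Base order: Every nurse assumed the tenant approved every invoice after this intern had bought the ledger.

6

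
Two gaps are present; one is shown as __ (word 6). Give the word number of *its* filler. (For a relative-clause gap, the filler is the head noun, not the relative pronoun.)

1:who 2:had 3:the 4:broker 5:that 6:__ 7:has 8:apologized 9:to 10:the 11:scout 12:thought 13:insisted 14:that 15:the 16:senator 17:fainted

4

The marked gap is inside the relative clause, the subject of "apologized".
Its filler is the head noun "broker" (via "that"), at word 4.
(The other dependency links word 1 to a gap after word 12.)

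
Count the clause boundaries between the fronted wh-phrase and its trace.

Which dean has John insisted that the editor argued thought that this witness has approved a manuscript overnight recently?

"which dean" is extracted from the subject of "thought".
Boundaries crossed, outermost first: [that], [Ø] — 2 in total.

2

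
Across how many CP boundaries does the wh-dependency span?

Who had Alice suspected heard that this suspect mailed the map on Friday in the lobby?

1

"who" is extracted from the subject of "heard".
Boundaries crossed, outermost first: [Ø] — 1 in total.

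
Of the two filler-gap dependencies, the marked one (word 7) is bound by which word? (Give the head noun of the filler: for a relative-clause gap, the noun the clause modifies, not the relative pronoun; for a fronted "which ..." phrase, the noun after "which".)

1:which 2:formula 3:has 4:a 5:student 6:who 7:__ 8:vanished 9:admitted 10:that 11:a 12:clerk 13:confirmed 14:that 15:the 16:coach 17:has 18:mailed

5

The marked gap is inside the relative clause, the subject of "vanished".
Its filler is the head noun "student" (via "who"), at word 5.
(The other dependency links word 2 to a gap after word 18.)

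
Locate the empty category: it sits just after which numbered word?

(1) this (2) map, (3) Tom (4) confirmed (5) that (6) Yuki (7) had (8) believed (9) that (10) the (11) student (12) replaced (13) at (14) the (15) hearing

12

The displaced element is "this map" (word 2).
It is linked across 2 clause boundaries (that → that).
It functions as the direct object of "replaced", so the gap sits immediately after word 12 ("replaced").
Base order: Tom confirmed that Yuki had believed that the student replaced this map at the hearing.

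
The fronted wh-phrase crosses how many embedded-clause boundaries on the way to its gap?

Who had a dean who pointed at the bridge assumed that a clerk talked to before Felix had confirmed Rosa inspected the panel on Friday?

1

"who" is extracted from the PP object of "talked".
Boundaries crossed, outermost first: [that] — 1 in total.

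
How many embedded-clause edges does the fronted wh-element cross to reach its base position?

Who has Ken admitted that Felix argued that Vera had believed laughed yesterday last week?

"who" is extracted from the subject of "laughed".
Boundaries crossed, outermost first: [that], [that], [Ø] — 3 in total.

3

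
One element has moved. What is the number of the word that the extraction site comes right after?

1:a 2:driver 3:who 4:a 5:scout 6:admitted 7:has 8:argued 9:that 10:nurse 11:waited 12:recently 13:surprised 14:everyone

6

The displaced element is "a driver" (word 2).
It is linked across 1 clause boundary (Ø).
It functions as the subject of "argued", so the gap sits immediately after word 6 ("admitted").
Base order: A scout admitted a driver has argued that nurse waited recently.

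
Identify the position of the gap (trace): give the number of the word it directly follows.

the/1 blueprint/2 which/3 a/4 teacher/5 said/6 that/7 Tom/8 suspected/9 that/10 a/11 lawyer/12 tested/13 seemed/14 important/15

The displaced element is "the blueprint" (word 2).
It is linked across 2 clause boundaries (that → that).
It functions as the direct object of "tested", so the gap sits immediately after word 13 ("tested").
Base order: A teacher said that Tom suspected that a lawyer tested the blueprint.

13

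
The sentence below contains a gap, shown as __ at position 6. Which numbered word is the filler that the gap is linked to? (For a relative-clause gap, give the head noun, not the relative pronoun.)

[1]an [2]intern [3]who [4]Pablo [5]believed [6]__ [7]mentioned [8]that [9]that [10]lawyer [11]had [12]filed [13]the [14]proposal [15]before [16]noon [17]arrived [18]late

The gap at 6 is the subject of "mentioned", inside a relative clause.
The relative pronoun is "who" (word 3); it is bound by the head noun immediately before it.
Its filler is the head noun "intern", at word 2.

2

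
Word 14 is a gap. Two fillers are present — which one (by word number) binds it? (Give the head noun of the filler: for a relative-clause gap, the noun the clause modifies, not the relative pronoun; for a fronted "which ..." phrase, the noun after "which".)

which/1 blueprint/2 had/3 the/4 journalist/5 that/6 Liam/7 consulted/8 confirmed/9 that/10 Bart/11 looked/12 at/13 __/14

2

The marked gap is the object of the preposition "at" of "looked".
Its filler is the fronted wh-phrase "which blueprint", at word 2.
(The other dependency links word 5 to a gap after word 8.)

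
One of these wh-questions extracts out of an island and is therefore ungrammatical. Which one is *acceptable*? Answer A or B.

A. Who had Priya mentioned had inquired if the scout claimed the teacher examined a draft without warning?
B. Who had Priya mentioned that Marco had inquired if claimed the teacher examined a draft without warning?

In B, the wh-phrase is extracted from inside a wh-island (introduced by "if"), which blocks movement.
In A, the extraction path crosses only that-complement boundaries, which are transparent.
So A is grammatical.

A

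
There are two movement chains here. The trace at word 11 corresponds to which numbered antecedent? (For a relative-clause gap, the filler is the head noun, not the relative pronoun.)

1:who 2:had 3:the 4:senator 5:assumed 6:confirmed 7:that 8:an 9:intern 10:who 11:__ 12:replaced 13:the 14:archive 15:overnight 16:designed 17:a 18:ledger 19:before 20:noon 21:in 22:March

The marked gap is inside the relative clause, the subject of "replaced".
Its filler is the head noun "intern" (via "who"), at word 9.
(The other dependency links word 1 to a gap after word 5.)

9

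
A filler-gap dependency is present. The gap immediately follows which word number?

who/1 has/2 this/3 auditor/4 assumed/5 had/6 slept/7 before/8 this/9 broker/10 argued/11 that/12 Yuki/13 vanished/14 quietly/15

5

The displaced element is "who" (word 1).
It is linked across 1 clause boundary (Ø).
It functions as the subject of "slept", so the gap sits immediately after word 5 ("assumed").
Base order: This auditor has assumed who had slept before this broker argued that Yuki vanished quietly.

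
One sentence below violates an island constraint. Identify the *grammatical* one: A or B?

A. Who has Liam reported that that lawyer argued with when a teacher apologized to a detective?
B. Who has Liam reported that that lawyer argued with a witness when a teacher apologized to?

A

In B, the wh-phrase is extracted from inside an adjunct island (introduced by "when"), which blocks movement.
In A, the extraction path crosses only that-complement boundaries, which are transparent.
So A is grammatical.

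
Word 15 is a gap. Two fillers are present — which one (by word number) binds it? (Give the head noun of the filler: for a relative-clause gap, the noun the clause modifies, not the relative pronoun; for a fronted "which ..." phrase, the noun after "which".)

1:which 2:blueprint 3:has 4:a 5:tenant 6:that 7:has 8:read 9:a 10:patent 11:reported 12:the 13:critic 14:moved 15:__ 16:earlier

2

The marked gap is the direct object of "moved".
Its filler is the fronted wh-phrase "which blueprint", at word 2.
(The other dependency links word 5 to a gap after word 6.)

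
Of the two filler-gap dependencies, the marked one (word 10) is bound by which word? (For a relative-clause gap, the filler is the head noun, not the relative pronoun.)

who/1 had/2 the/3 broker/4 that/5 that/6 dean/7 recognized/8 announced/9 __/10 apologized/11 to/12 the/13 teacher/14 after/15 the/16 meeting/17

1

The marked gap is the subject of "apologized".
Its filler is the fronted wh-phrase "who", at word 1.
(The other dependency links word 4 to a gap after word 8.)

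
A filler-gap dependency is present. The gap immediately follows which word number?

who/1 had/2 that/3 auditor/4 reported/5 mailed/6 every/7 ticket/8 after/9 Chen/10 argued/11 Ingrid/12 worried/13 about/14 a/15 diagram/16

The displaced element is "who" (word 1).
It is linked across 1 clause boundary (Ø).
It functions as the subject of "mailed", so the gap sits immediately after word 5 ("reported").
Base order: That auditor had reported that who mailed every ticket after Chen argued Ingrid worried about a diagram.

5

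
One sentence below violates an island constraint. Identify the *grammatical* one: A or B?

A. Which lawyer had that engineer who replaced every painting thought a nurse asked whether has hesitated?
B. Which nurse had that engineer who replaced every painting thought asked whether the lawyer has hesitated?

B

In A, the wh-phrase is extracted from inside a wh-island (introduced by "whether"), which blocks movement.
In B, the extraction path crosses only that-complement boundaries, which are transparent.
So B is grammatical.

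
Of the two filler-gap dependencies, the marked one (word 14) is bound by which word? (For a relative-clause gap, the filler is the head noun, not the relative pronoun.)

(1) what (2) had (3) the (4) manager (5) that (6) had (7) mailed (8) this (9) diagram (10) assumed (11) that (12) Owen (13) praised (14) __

The marked gap is the direct object of "praised".
Its filler is the fronted wh-phrase "what", at word 1.
(The other dependency links word 4 to a gap after word 5.)

1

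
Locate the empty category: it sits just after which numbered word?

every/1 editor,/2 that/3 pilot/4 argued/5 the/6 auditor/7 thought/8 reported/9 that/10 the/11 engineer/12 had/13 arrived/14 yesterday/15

The displaced element is "every editor" (word 2).
It is linked across 2 clause boundaries (Ø → Ø).
It functions as the subject of "reported", so the gap sits immediately after word 8 ("thought").
Base order: That pilot argued the auditor thought that every editor reported that the engineer had arrived yesterday.

8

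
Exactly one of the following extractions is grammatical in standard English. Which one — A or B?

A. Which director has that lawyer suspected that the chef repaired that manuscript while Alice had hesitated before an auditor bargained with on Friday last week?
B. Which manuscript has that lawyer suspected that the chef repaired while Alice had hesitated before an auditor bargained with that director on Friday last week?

B

In A, the wh-phrase is extracted from inside an adjunct island (introduced by "while"), which blocks movement.
In B, the extraction path crosses only that-complement boundaries, which are transparent.
So B is grammatical.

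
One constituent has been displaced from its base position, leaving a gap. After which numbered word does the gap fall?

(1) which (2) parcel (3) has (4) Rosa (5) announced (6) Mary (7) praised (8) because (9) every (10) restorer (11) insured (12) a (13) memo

The displaced element is "which parcel" (word 2).
It is linked across 1 clause boundary (Ø).
It functions as the direct object of "praised", so the gap sits immediately after word 7 ("praised").
Base order: Rosa has announced Mary praised which parcel because every restorer insured a memo.

7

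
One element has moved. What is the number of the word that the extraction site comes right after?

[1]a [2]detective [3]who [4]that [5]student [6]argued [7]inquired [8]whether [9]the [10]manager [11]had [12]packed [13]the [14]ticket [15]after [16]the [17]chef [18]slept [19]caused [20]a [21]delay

6

The displaced element is "a detective" (word 2).
It is linked across 1 clause boundary (Ø).
It functions as the subject of "inquired", so the gap sits immediately after word 6 ("argued").
Base order: That student argued that a detective inquired whether the manager had packed the ticket after the chef slept.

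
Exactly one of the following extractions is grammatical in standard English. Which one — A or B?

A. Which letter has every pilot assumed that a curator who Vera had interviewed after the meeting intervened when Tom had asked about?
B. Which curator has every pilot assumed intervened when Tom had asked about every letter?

In A, the wh-phrase is extracted from inside an adjunct island (introduced by "when"), which blocks movement.
In B, the extraction path crosses only that-complement boundaries, which are transparent.
So B is grammatical.

B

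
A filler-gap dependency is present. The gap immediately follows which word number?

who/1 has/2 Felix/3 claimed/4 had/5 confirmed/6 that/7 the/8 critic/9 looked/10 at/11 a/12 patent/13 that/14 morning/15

The displaced element is "who" (word 1).
It is linked across 1 clause boundary (Ø).
It functions as the subject of "confirmed", so the gap sits immediately after word 4 ("claimed").
Base order: Felix has claimed who had confirmed that the critic looked at a patent that morning.

4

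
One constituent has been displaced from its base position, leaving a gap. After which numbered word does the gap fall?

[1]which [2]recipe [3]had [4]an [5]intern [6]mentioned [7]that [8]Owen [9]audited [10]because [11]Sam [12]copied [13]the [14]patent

The displaced element is "which recipe" (word 2).
It is linked across 1 clause boundary (that).
It functions as the direct object of "audited", so the gap sits immediately after word 9 ("audited").
Base order: An intern had mentioned that Owen audited which recipe because Sam copied the patent.

9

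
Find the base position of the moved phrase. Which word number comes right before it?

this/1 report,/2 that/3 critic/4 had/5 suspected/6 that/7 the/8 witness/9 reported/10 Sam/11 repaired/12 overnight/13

The displaced element is "this report" (word 2).
It is linked across 2 clause boundaries (that → Ø).
It functions as the direct object of "repaired", so the gap sits immediately after word 12 ("repaired").
Base order: That critic had suspected that the witness reported Sam repaired this report overnight.

12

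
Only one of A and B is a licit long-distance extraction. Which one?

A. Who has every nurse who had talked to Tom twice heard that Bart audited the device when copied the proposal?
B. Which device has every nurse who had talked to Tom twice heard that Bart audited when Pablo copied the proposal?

B

In A, the wh-phrase is extracted from inside an adjunct island (introduced by "when"), which blocks movement.
In B, the extraction path crosses only that-complement boundaries, which are transparent.
So B is grammatical.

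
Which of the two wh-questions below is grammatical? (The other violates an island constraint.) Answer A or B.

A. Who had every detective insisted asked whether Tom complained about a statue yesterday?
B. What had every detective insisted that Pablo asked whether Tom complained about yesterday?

A

In B, the wh-phrase is extracted from inside a wh-island (introduced by "whether"), which blocks movement.
In A, the extraction path crosses only that-complement boundaries, which are transparent.
So A is grammatical.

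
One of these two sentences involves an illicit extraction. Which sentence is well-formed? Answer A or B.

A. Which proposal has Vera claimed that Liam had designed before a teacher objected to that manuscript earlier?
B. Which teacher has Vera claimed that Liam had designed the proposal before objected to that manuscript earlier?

In B, the wh-phrase is extracted from inside an adjunct island (introduced by "before"), which blocks movement.
In A, the extraction path crosses only that-complement boundaries, which are transparent.
So A is grammatical.

A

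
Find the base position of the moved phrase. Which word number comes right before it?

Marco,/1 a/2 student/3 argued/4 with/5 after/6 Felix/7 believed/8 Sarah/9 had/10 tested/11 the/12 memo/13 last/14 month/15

The displaced element is "Marco" (word 1).
It functions as the object of the preposition "with" of "argued", so the gap sits immediately after word 5 ("with").
Base order: A student argued with Marco after Felix believed Sarah had tested the memo last month.

5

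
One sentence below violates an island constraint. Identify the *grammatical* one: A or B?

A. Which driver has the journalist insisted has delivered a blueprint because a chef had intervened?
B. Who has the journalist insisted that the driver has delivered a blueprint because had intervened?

In B, the wh-phrase is extracted from inside an adjunct island (introduced by "because"), which blocks movement.
In A, the extraction path crosses only that-complement boundaries, which are transparent.
So A is grammatical.

A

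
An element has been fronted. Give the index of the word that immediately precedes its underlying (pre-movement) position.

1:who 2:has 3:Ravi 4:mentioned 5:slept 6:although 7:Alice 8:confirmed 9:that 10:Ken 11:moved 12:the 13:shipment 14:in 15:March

4

The displaced element is "who" (word 1).
It is linked across 1 clause boundary (Ø).
It functions as the subject of "slept", so the gap sits immediately after word 4 ("mentioned").
Base order: Ravi has mentioned that who slept although Alice confirmed that Ken moved the shipment in March.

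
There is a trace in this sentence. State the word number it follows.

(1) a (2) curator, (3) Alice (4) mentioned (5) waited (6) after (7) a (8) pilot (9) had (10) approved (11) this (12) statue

4

The displaced element is "a curator" (word 2).
It is linked across 1 clause boundary (Ø).
It functions as the subject of "waited", so the gap sits immediately after word 4 ("mentioned").
Base order: Alice mentioned that a curator waited after a pilot had approved this statue.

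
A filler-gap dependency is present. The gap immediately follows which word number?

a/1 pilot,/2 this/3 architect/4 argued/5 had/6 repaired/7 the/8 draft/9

5

The displaced element is "a pilot" (word 2).
It is linked across 1 clause boundary (Ø).
It functions as the subject of "repaired", so the gap sits immediately after word 5 ("argued").
Base order: This architect argued that a pilot had repaired the draft.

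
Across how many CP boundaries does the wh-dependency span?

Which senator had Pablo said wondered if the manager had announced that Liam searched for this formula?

"which senator" is extracted from the subject of "wondered".
Boundaries crossed, outermost first: [Ø] — 1 in total.

1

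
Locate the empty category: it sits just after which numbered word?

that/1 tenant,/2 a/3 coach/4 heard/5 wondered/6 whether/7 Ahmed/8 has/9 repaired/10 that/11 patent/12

5

The displaced element is "that tenant" (word 2).
It is linked across 1 clause boundary (Ø).
It functions as the subject of "wondered", so the gap sits immediately after word 5 ("heard").
Base order: A coach heard that that tenant wondered whether Ahmed has repaired that patent.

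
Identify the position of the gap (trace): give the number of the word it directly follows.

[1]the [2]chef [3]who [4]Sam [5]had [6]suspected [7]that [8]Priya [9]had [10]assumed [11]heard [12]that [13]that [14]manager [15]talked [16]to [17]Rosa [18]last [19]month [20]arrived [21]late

The displaced element is "the chef" (word 2).
It is linked across 2 clause boundaries (that → Ø).
It functions as the subject of "heard", so the gap sits immediately after word 10 ("assumed").
Base order: Sam had suspected that Priya had assumed that the chef heard that that manager talked to Rosa last month.

10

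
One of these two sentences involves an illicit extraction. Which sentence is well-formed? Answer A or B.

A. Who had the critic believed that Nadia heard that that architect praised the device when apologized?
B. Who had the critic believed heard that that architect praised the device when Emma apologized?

B

In A, the wh-phrase is extracted from inside an adjunct island (introduced by "when"), which blocks movement.
In B, the extraction path crosses only that-complement boundaries, which are transparent.
So B is grammatical.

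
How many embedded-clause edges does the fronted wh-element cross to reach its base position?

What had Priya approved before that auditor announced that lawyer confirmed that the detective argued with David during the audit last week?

0

"what" originates inside the matrix clause — no clause boundary is crossed.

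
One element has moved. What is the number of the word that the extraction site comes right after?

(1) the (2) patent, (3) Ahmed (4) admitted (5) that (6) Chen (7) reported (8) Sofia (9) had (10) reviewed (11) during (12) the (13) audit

The displaced element is "the patent" (word 2).
It is linked across 2 clause boundaries (that → Ø).
It functions as the direct object of "reviewed", so the gap sits immediately after word 10 ("reviewed").
Base order: Ahmed admitted that Chen reported Sofia had reviewed the patent during the audit.

10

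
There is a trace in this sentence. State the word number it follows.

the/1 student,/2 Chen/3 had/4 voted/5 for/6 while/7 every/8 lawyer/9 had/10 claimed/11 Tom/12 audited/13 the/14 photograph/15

6

The displaced element is "the student" (word 2).
It functions as the object of the preposition "for" of "voted", so the gap sits immediately after word 6 ("for").
Base order: Chen had voted for the student while every lawyer had claimed Tom audited the photograph.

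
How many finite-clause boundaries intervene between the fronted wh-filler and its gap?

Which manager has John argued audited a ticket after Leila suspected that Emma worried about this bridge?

"which manager" is extracted from the subject of "audited".
Boundaries crossed, outermost first: [Ø] — 1 in total.

1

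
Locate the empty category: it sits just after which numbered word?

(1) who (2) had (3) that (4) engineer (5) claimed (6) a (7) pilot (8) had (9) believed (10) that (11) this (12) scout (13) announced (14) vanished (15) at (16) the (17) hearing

The displaced element is "who" (word 1).
It is linked across 3 clause boundaries (Ø → that → Ø).
It functions as the subject of "vanished", so the gap sits immediately after word 13 ("announced").
Base order: That engineer had claimed a pilot had believed that this scout announced who vanished at the hearing.

13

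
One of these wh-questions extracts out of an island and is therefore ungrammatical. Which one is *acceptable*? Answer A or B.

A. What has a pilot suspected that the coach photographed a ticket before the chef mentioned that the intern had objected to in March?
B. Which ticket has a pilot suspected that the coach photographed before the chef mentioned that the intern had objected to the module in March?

B

In A, the wh-phrase is extracted from inside an adjunct island (introduced by "before"), which blocks movement.
In B, the extraction path crosses only that-complement boundaries, which are transparent.
So B is grammatical.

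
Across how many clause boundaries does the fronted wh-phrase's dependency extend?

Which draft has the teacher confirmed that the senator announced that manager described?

"which draft" is extracted from the object of "described".
Boundaries crossed, outermost first: [that], [Ø] — 2 in total.

2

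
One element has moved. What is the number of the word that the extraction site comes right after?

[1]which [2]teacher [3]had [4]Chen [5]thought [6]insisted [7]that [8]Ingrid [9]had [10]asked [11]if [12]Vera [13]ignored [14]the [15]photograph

The displaced element is "which teacher" (word 2).
It is linked across 1 clause boundary (Ø).
It functions as the subject of "insisted", so the gap sits immediately after word 5 ("thought").
Base order: Chen had thought that which teacher insisted that Ingrid had asked if Vera ignored the photograph.

5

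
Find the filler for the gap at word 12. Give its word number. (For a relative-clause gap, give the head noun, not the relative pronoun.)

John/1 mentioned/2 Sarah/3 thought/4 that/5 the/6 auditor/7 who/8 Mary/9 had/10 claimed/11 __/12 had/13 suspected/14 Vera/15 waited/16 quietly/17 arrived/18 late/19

The gap at 12 is the subject of "suspected", inside a relative clause.
The relative pronoun is "who" (word 8); it is bound by the head noun immediately before it.
Its filler is the head noun "auditor", at word 7.

7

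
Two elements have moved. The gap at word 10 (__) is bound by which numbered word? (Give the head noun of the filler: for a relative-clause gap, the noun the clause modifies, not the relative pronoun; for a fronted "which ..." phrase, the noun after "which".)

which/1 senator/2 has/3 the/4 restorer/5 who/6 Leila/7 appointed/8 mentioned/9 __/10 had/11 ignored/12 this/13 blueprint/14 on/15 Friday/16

The marked gap is the subject of "ignored".
Its filler is the fronted wh-phrase "which senator", at word 2.
(The other dependency links word 5 to a gap after word 8.)

2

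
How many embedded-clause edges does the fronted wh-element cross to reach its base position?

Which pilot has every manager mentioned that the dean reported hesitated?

2

"which pilot" is extracted from the subject of "hesitated".
Boundaries crossed, outermost first: [that], [Ø] — 2 in total.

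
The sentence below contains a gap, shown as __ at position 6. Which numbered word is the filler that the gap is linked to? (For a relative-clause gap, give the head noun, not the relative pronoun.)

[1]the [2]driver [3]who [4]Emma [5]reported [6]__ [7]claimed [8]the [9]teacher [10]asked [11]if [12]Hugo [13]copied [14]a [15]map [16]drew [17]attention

The gap at 6 is the subject of "claimed", inside a relative clause.
The relative pronoun is "who" (word 3); it is bound by the head noun immediately before it.
Its filler is the head noun "driver", at word 2.

2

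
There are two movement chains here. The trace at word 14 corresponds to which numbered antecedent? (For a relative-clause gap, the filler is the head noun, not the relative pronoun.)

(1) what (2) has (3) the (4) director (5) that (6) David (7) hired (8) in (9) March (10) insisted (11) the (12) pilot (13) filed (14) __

1

The marked gap is the direct object of "filed".
Its filler is the fronted wh-phrase "what", at word 1.
(The other dependency links word 4 to a gap after word 7.)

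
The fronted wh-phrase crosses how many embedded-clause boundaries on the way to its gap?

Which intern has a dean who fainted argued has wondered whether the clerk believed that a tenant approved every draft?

"which intern" is extracted from the subject of "wondered".
Boundaries crossed, outermost first: [Ø] — 1 in total.

1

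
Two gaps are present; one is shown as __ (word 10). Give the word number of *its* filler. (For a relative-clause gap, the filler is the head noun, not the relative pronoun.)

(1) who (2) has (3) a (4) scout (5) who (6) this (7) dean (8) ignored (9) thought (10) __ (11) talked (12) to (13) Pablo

The marked gap is the subject of "talked".
Its filler is the fronted wh-phrase "who", at word 1.
(The other dependency links word 4 to a gap after word 8.)

1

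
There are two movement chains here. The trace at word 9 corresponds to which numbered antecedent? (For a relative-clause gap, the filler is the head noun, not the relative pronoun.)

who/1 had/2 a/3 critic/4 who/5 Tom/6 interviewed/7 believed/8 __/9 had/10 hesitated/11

The marked gap is the subject of "hesitated".
Its filler is the fronted wh-phrase "who", at word 1.
(The other dependency links word 4 to a gap after word 7.)

1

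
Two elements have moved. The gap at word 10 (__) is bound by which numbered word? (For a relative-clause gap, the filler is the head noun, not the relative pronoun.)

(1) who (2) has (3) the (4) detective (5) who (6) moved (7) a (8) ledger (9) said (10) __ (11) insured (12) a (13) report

1

The marked gap is the subject of "insured".
Its filler is the fronted wh-phrase "who", at word 1.
(The other dependency links word 4 to a gap after word 5.)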